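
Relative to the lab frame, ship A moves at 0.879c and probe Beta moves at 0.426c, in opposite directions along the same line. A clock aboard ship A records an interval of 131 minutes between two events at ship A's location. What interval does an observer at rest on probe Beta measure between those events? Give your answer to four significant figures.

417.4 minutes

Speed of ship A in probe Beta's frame: u = (v_A + v_B)/(1 + v_A v_B/c²) = (0.879 + 0.426)/(1 + 0.879×0.426) = 1.305/1.374454 = 0.94947; |u| = 0.94947c.
At |u| = 0.94947c, γ = (1 − 0.901493)^(−1/2) = 3.1862.
The clock on ship A records proper time, so probe Beta measures Δt = γΔτ = 3.1862 × 131 = 417.4 minutes.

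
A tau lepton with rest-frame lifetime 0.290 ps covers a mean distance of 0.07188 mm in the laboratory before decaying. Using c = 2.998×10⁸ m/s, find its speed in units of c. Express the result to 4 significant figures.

Let x = d/(cτ) = 7.188×10^-5 m / (2.998×10⁸ m/s × 2.900×10^-13 s) = 0.82676. Since d = βγcτ, x = βγ = β/√(1−β²).
Solving: β² = x²/(1+x²) = 0.683532/1.683532 = 0.406011, so β = 0.6372.

0.6372c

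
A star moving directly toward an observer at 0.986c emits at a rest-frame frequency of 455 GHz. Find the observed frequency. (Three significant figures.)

5420 GHz

Relativistic Doppler (source moving toward): f_obs = f_src · √((1+β)/(1−β)).
With β = 0.986: factor = √(1.986/0.014) = 11.91.
f_obs = 455 × 11.91 = 5420 GHz.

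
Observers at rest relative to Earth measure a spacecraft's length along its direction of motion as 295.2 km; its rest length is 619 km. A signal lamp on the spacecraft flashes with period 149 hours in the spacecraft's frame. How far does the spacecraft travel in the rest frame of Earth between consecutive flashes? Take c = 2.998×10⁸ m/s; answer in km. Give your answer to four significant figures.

2.964×10^11 km

From L = L₀/γ: γ = 619/295.2 = 2.09688.
β = √(1 − 1/γ²) = 0.87896. Lab-frame period = γτ = 2.09688×149 hours = 312.44 hours. Distance = βc × γτ = 0.87896 × 2.998×10⁸ m/s × 1124784 s = 2.9639×10^14 m = 2.964×10^11 km.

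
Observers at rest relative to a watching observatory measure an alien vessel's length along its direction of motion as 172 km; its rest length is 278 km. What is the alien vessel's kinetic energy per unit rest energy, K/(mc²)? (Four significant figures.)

0.6163

γ = L₀/L = 278/172 = 1.61628.
Since K = (γ−1)mc², K/(mc²) = 1.61628 − 1 = 0.6163.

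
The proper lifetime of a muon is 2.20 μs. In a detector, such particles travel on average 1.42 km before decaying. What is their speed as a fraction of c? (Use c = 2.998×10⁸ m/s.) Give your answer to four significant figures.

Lab distance = (lab lifetime)·v = γτ·βc, so βγ = d/(cτ) = 1420/(2.998×10⁸ × 2.200×10^-6) = 2.153.
With βγ = 2.153: γ² = 1 + (βγ)² = 5.63541, and β = (βγ)/γ = 2.153/2.3739 = 0.9069.

0.9069c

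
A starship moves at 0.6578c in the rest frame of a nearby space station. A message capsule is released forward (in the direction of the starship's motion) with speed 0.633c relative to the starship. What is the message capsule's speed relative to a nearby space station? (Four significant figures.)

0.9113c

Relativistic velocity addition: u = (u' + v)/(1 + u'v/c²), with u' = 0.633c and v = 0.6578c.
Numerator: 0.633 + 0.6578 = 1.2908. Denominator: 1 + (0.633)(0.6578) = 1.4163874.
u = 1.2908/1.4163874 = 0.91133, so the speed is 0.9113c.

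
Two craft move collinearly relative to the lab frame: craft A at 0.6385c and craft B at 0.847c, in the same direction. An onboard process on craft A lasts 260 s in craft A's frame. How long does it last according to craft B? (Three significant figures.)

Transform craft A's velocity into craft B's frame: (0.6385 − 0.847)/(1 − 0.6385·0.847) = −0.2085/0.4591905, so the relative speed is 0.45406c.
γ for this relative speed: γ = 1/√(1 − 0.20617) = 1.1224.
Craft A's interval is proper; time dilation gives Δt_B = γΔτ = 1.1224 × 260 s = 292 s.

292 s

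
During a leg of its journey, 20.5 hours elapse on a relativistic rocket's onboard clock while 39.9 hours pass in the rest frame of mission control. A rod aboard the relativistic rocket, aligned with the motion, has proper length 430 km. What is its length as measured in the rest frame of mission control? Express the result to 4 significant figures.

220.9 km

γ = Δt/Δτ = 39.9/20.5 = 1.94634.
L = L₀/γ = 430/1.94634 = 220.9 km.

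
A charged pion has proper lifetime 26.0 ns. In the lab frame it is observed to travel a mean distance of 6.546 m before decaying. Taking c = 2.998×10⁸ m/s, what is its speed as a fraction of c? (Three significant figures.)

Lab distance = (lab lifetime)·v = γτ·βc, so βγ = d/(cτ) = 6.546/(2.998×10⁸ × 2.600×10^-8) = 0.83979.
With βγ = 0.83979: γ² = 1 + (βγ)² = 1.705247, and β = (βγ)/γ = 0.83979/1.30585 = 0.643.

0.643c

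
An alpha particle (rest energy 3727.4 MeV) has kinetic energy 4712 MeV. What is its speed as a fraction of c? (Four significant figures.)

K = (γ−1)mc², so γ = 1 + 4712/3727.4 = 2.2642.
Then v/c = √(1 − γ⁻²) = √(1 − 0.195061) = √0.804939 = 0.8972.

0.8972c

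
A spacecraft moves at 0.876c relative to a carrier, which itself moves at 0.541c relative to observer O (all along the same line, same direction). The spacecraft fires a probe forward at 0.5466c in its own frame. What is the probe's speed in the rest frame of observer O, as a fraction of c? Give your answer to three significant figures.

Apply u = (u'+v)/(1+u'v) twice. Probe in the carrier frame: (0.5466+0.876)/(1+0.5466·0.876) = 1.4226/1.4788216 = 0.96198c.
That velocity, transformed to the rest frame of observer O: (0.96198+0.541)/(1+0.96198·0.541) = 1.50298/1.52043118 = 0.98852c.

0.989c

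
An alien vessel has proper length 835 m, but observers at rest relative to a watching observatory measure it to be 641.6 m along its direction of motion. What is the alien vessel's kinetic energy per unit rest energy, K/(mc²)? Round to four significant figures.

0.3014

Length contraction gives γ = L₀/L = 835/641.6 = 1.30143.
Since K = (γ−1)mc², K/(mc²) = 1.30143 − 1 = 0.3014.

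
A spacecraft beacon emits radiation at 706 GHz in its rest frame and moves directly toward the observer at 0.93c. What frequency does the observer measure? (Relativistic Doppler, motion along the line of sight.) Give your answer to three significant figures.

Relativistic Doppler (source moving toward): f_obs = f_src · √((1+β)/(1−β)).
With β = 0.93: factor = √(1.93/0.07) = 5.2509.
f_obs = 706 × 5.2509 = 3710 GHz.

3710 GHz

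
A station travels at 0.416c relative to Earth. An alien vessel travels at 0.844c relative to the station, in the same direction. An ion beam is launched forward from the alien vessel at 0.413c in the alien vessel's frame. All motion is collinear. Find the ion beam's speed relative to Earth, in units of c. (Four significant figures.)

0.9714c

Compose velocities in two stages. Stage 1 (into S'): u₁ = (0.413+0.844)/(1+0.413×0.844) = 0.9321.
Stage 2 (into S): u = (0.9321+0.416)/(1+0.9321×0.416) = 0.97143, so the speed is 0.9714c.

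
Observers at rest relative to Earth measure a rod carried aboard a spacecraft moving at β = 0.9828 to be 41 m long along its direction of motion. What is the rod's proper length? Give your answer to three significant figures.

222 m

With β = 0.9828, γ = 1/√(1 − 0.9828²) = 1/√0.03410416 = 5.415.
Proper length: L₀ = γ·L = 5.415 × 41 = 222 m.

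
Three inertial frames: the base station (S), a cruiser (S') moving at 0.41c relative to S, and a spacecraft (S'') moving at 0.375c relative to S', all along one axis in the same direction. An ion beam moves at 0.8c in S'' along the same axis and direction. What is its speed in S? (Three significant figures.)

0.959c

First combine the ion beam and spacecraft (S''→S'): u₁ = (0.8 + 0.375)/(1 + 0.8×0.375) = 1.175/1.3 = 0.90385.
Then combine with the cruiser (S'→S): u = (0.90385 + 0.41)/(1 + 0.90385×0.41) = 1.31385/1.3705785 = 0.95861.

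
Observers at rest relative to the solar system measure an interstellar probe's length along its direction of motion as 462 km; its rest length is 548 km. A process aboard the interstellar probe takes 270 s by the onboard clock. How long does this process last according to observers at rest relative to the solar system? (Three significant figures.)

γ = L₀/L = 548/462 = 1.18615.
Δt = γΔτ = 1.18615 × 270 = 320 s.

320 s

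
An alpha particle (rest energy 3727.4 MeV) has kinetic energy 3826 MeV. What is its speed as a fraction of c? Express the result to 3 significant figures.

γ = 1 + K/(mc²) = 1 + 3826/3727.4 = 2.0265.
β = √(1 − 1/γ²) = √(1 − 0.243504) = √0.756496 = 0.870.

0.870c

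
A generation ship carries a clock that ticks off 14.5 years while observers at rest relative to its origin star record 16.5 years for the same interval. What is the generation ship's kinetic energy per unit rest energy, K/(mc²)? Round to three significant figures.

0.138

γ = Δt/Δτ = 16.5/14.5 = 1.13793.
K/(mc²) = γ − 1 = 1.13793 − 1 = 0.138.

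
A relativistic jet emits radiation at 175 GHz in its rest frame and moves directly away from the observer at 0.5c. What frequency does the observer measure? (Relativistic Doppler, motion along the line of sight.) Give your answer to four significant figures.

Relativistic Doppler (source moving away): f_obs = f_src · √((1−β)/(1+β)).
With β = 0.5: factor = √(0.5/1.5) = 0.57735.
f_obs = 175 × 0.57735 = 101.0 GHz.

101.0 GHz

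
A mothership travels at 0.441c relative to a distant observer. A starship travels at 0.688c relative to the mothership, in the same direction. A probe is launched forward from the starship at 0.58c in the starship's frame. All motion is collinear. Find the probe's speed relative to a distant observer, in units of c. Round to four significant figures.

0.9626c

Compose velocities in two stages. Stage 1 (into S'): u₁ = (0.58+0.688)/(1+0.58×0.688) = 0.90634.
Stage 2 (into S): u = (0.90634+0.441)/(1+0.90634×0.441) = 0.96259, so the speed is 0.9626c.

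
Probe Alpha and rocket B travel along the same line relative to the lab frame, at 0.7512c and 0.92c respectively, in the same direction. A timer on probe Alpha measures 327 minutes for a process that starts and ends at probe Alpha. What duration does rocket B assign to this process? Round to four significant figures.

Speed of probe Alpha in rocket B's frame: u = (v_A − v_B)/(1 − v_A v_B/c²) = (0.7512 − 0.92)/(1 − 0.7512×0.92) = −0.1688/0.308896 = −0.54646; |u| = 0.54646c.
At |u| = 0.54646c, γ = (1 − 0.298619)^(−1/2) = 1.1941.
Probe Alpha's interval is proper; time dilation gives Δt_B = γΔτ = 1.1941 × 327 minutes = 390.5 minutes.

390.5 minutes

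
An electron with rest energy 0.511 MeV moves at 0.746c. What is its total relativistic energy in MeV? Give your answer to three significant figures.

β² = 0.556516, so γ = 1/√0.443484 = 1.5016.
Total energy: E = γmc² = 1.5016 × 0.511 MeV = 0.767 MeV.

0.767 MeV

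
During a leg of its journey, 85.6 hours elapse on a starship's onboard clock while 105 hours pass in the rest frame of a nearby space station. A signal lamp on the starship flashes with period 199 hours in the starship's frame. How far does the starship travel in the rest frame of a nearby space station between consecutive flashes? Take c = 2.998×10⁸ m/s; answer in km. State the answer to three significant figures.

1.53×10^11 km

γ = Δt/Δτ = 105/85.6 = 1.22664.
β = √(1 − 1/γ²) = 0.57913. Lab-frame period = γτ = 1.22664×199 hours = 244.1 hours. Distance = βc × γτ = 0.57913 × 2.998×10⁸ m/s × 878760 s = 1.5257×10^14 m = 1.53×10^11 km.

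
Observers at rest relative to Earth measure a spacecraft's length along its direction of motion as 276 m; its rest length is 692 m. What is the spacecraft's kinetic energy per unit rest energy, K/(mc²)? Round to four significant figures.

1.507

Length contraction gives γ = L₀/L = 692/276 = 2.50725.
Since K = (γ−1)mc², K/(mc²) = 2.50725 − 1 = 1.507.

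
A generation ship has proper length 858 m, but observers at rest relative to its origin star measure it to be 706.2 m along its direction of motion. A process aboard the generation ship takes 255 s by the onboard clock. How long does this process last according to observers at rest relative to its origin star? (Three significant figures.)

310 s

Length contraction gives γ = L₀/L = 858/706.2 = 1.21495.
Δt = γΔτ = 1.21495 × 255 = 310 s.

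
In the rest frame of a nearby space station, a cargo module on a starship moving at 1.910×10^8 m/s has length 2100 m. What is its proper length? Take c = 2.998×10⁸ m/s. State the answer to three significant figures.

β = v/c = (1.910×10^8 m/s)/(2.998×10⁸ m/s) = 0.637091.
γ = 1/√(1 − β²) = 1/√(1 − 0.4058849) = 1/√0.5941151 = 1/0.770789 = 1.2974.
Proper length: L₀ = γ·L = 1.2974 × 2100 = 2720 m.

2720 m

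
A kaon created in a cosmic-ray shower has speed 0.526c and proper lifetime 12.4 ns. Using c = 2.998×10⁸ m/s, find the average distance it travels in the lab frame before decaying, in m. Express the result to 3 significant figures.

2.30 m

γ = 1/√(1 − β²) = 1/√(1 − 0.276676) = 1/√0.723324 = 1/0.850485 = 1.1758.
Lab-frame lifetime: Δt = γτ = 1.1758 × 12.4 ns = 14.58 ns.
Distance: d = vΔt = 0.526 × 2.998×10⁸ m/s × 1.4580×10^-8 s = 2.30 m.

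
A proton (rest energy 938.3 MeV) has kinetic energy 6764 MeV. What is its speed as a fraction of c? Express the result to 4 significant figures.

γ = 1 + K/(mc²) = 1 + 6764/938.3 = 8.2088.
β = √(1 − 1/γ²) = √(1 − 0.0148402) = √0.9851598 = 0.9926.

0.9926c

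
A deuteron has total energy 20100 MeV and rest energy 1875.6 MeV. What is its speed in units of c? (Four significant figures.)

γ = E/(mc²) = 20100/1875.6 = 10.717.
β = √(1 − 1/γ²) = √(1 − 0.0087067) = √0.9912933 = 0.9956.

0.9956c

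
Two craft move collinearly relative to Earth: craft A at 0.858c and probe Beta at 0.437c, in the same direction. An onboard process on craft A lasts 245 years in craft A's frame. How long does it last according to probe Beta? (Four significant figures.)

331.5 years

Speed of craft A in probe Beta's frame: u = (v_A − v_B)/(1 − v_A v_B/c²) = (0.858 − 0.437)/(1 − 0.858×0.437) = 0.421/0.625054 = 0.67354; |u| = 0.67354c.
At |u| = 0.67354c, γ = (1 − 0.453656)^(−1/2) = 1.3529.
Craft A's interval is proper; time dilation gives Δt_B = γΔτ = 1.3529 × 245 years = 331.5 years.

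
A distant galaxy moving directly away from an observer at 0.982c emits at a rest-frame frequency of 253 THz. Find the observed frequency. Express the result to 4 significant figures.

Relativistic Doppler (source moving away): f_obs = f_src · √((1−β)/(1+β)).
With β = 0.982: factor = √(0.018/1.982) = 0.095298.
f_obs = 253 × 0.095298 = 24.11 THz.

24.11 THz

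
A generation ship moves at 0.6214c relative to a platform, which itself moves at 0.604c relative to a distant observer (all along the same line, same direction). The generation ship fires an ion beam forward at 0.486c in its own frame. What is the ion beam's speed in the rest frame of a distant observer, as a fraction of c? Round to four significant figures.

0.9609c

Apply u = (u'+v)/(1+u'v) twice. Ion beam in the platform frame: (0.486+0.6214)/(1+0.486·0.6214) = 1.1074/1.3020004 = 0.85054c.
That velocity, transformed to the rest frame of a distant observer: (0.85054+0.604)/(1+0.85054·0.604) = 1.45454/1.51372616 = 0.9609c.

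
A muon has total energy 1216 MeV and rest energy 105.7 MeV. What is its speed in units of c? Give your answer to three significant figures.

0.996c

γ = E/(mc²) = 1216/105.7 = 11.504.
β = √(1 − 1/γ²) = √(1 − 0.00755618) = √0.99244382 = 0.996.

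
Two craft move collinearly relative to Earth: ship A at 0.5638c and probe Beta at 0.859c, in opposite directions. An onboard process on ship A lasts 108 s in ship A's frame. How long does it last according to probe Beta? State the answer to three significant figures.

Transform ship A's velocity into probe Beta's frame: (0.5638 + 0.859)/(1 + 0.5638·0.859) = 1.4228/1.4843042, so the relative speed is 0.95856c.
γ for this relative speed: γ = 1/√(1 − 0.918837) = 3.5101.
Ship A's interval is proper; time dilation gives Δt_B = γΔτ = 3.5101 × 108 s = 379 s.

379 s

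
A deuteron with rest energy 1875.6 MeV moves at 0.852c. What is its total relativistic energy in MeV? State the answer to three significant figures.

γ = 1/√(1 − β²) = 1/√(1 − 0.725904) = 1/√0.274096 = 1/0.523542 = 1.9101.
Total energy: E = γmc² = 1.9101 × 1875.6 MeV = 3580 MeV.

3580 MeV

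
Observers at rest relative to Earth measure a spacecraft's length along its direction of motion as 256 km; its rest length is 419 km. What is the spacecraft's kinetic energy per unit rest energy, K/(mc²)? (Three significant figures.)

0.637

γ = L₀/L = 419/256 = 1.63672.
K/(mc²) = γ − 1 = 1.63672 − 1 = 0.637.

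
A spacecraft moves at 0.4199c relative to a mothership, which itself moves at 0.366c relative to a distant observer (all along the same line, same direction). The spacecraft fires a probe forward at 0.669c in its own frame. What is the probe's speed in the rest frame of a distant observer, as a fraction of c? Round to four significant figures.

0.9275c

Compose velocities in two stages. Stage 1 (into S'): u₁ = (0.669+0.4199)/(1+0.669×0.4199) = 0.8501.
Stage 2 (into S): u = (0.8501+0.366)/(1+0.8501×0.366) = 0.92752, so the speed is 0.9275c.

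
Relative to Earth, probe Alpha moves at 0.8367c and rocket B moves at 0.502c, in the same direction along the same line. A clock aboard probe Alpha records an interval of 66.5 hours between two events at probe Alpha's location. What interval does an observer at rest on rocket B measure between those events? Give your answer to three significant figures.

81.4 hours

The velocity of probe Alpha relative to rocket B is (0.8367 − 0.502)c / (1 − 0.8367×0.502) = 0.57709c; relative speed 0.57709c.
At |u| = 0.57709c, γ = (1 − 0.333033)^(−1/2) = 1.2245.
Probe Alpha's interval is proper; time dilation gives Δt_B = γΔτ = 1.2245 × 66.5 hours = 81.4 hours.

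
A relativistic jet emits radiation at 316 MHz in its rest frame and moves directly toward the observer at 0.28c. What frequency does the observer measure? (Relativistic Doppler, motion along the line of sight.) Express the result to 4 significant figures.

421.3 MHz

Relativistic Doppler (source moving toward): f_obs = f_src · √((1+β)/(1−β)).
With β = 0.28: factor = √(1.28/0.72) = 1.3333.
f_obs = 316 × 1.3333 = 421.3 MHz.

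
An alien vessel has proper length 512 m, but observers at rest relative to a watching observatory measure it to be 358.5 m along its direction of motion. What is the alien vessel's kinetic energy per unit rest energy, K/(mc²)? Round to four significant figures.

0.4282

Length contraction gives γ = L₀/L = 512/358.5 = 1.42817.
Since K = (γ−1)mc², K/(mc²) = 1.42817 − 1 = 0.4282.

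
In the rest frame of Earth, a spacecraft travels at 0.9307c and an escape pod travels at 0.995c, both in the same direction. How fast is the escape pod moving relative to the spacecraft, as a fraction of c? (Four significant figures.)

Transform to the spacecraft's frame: u' = (u − v)/(1 − uv/c²).
u' = (0.995 − 0.9307)/(1 − 0.995×0.9307) = 0.0643/0.0739535 = 0.86947.
Speed in the spacecraft's frame: 0.8695c (in the same direction).

0.8695c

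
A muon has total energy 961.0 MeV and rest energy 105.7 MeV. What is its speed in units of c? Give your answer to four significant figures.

γ = E/(mc²) = 961.0/105.7 = 9.0918.
β = √(1 − 1/γ²) = √(1 − 0.0120976) = √0.9879024 = 0.9939.

0.9939c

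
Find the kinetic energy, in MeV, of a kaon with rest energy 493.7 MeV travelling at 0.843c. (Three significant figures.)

Lorentz factor: γ = (1 − 0.710649)^(−1/2) = 1.85903.
Kinetic energy: K = (γ − 1)mc² = (1.85903 − 1) × 493.7 MeV = 0.85903 × 493.7 = 424 MeV.

424 MeV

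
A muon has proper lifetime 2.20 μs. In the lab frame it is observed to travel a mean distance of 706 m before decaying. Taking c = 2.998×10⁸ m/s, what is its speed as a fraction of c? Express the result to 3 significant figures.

d = βγcτ ⇒ βγ = d/(cτ) = 706.0 m / (659.56 m) = 1.0704.
β = (βγ)/√(1+(βγ)²) = 1.0704/√2.14576 = 0.731.

0.731c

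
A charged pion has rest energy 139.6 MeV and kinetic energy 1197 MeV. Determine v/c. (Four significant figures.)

0.9945

γ = 1 + K/(mc²) = 1 + 1197/139.6 = 9.5745.
β = √(1 − 1/γ²) = √(1 − 0.0109086) = √0.9890914 = 0.9945.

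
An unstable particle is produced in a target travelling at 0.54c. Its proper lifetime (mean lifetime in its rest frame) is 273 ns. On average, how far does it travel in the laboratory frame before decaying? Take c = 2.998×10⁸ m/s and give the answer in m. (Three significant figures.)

52.5 m

With β = 0.54, γ = 1/√(1 − 0.54²) = 1/√0.7084 = 1.1881.
Lab-frame lifetime: Δt = γτ = 1.1881 × 273 ns = 324.35 ns.
Distance: d = vΔt = 0.54 × 2.998×10⁸ m/s × 3.2435×10^-7 s = 52.5 m.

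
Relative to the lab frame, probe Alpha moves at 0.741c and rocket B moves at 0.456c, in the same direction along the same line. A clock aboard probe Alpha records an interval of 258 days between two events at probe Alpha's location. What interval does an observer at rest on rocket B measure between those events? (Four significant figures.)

285.8 days

Speed of probe Alpha in rocket B's frame: u = (v_A − v_B)/(1 − v_A v_B/c²) = (0.741 − 0.456)/(1 − 0.741×0.456) = 0.285/0.662104 = 0.43045; |u| = 0.43045c.
γ for this relative speed: γ = 1/√(1 − 0.185287) = 1.1079.
Probe Alpha's interval is proper; time dilation gives Δt_B = γΔτ = 1.1079 × 258 days = 285.8 days.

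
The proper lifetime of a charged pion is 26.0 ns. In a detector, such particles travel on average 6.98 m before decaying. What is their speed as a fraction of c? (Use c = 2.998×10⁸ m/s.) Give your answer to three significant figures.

Let x = d/(cτ) = 6.980 m / (2.998×10⁸ m/s × 2.600×10^-8 s) = 0.89547. Since d = βγcτ, x = βγ = β/√(1−β²).
Solving: β² = x²/(1+x²) = 0.801867/1.801867 = 0.44502, so β = 0.667.

0.667c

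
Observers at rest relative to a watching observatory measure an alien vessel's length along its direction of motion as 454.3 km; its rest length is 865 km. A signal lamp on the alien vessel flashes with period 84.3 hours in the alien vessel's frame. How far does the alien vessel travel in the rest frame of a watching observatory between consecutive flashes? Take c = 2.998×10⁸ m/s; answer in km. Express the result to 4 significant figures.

1.474×10^11 km

From L = L₀/γ: γ = 865/454.3 = 1.90403.
β = √(1 − 1/γ²) = 0.85098. Lab-frame period = γτ = 1.90403×84.3 hours = 160.51 hours. Distance = βc × γτ = 0.85098 × 2.998×10⁸ m/s × 577836 s = 1.4742×10^14 m = 1.474×10^11 km.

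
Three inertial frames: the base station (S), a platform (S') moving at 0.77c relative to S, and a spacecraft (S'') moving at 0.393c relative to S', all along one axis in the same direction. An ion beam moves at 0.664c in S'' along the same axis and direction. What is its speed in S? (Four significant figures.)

Compose velocities in two stages. Stage 1 (into S'): u₁ = (0.664+0.393)/(1+0.664×0.393) = 0.83826.
Stage 2 (into S): u = (0.83826+0.77)/(1+0.83826×0.77) = 0.97739, so the speed is 0.9774c.

0.9774c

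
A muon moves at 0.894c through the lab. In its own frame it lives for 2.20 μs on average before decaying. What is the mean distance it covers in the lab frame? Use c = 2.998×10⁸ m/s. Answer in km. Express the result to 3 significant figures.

1.32 km

γ = 1/√(1 − β²) = 1/√(1 − 0.799236) = 1/√0.200764 = 1/0.448067 = 2.2318.
Lab-frame lifetime: Δt = γτ = 2.2318 × 2.20 μs = 4.91 μs.
Distance: d = vΔt = 0.894 × 2.998×10⁸ m/s × 4.9100×10^-6 s = 1320 m = 1.32 km.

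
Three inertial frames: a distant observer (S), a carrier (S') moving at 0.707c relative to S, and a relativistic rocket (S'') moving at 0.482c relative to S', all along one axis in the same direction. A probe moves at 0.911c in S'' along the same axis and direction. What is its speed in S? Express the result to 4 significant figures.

0.9944c

First combine the probe and relativistic rocket (S''→S'): u₁ = (0.911 + 0.482)/(1 + 0.911×0.482) = 1.393/1.439102 = 0.96796.
Then combine with the carrier (S'→S): u = (0.96796 + 0.707)/(1 + 0.96796×0.707) = 1.67496/1.68434772 = 0.99443.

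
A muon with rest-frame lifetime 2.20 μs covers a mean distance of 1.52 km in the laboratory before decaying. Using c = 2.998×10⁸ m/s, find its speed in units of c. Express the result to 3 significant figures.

d = βγcτ ⇒ βγ = d/(cτ) = 1520 m / (659.56 m) = 2.3046.
β = (βγ)/√(1+(βγ)²) = 2.3046/√6.31118 = 0.917.

0.917c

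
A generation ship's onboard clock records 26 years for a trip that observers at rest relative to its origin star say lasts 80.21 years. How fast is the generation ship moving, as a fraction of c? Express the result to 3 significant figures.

0.946c

γ = Δt/Δτ = 80.21/26 = 3.085.
β = √(1 − 1/γ²) = √(1 − 0.105073) = √0.894927 = 0.946.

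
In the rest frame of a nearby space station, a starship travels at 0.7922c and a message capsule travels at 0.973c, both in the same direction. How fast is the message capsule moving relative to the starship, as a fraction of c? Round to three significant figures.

0.789c

Transform to the starship's frame: u' = (u − v)/(1 − uv/c²).
u' = (0.973 − 0.7922)/(1 − 0.973×0.7922) = 0.1808/0.2291894 = 0.78887.
Speed in the starship's frame: 0.789c (in the same direction).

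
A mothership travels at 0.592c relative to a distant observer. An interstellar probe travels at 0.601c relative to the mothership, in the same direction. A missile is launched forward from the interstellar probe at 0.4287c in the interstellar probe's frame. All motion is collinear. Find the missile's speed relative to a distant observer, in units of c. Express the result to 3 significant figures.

First combine the missile and interstellar probe (S''→S'): u₁ = (0.4287 + 0.601)/(1 + 0.4287×0.601) = 1.0297/1.2576487 = 0.81875.
Then combine with the mothership (S'→S): u = (0.81875 + 0.592)/(1 + 0.81875×0.592) = 1.41075/1.4847 = 0.95019.

0.950c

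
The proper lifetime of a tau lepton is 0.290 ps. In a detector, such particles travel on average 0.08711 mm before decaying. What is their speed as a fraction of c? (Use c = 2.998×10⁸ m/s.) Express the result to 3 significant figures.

0.708c

d = βγcτ ⇒ βγ = d/(cτ) = 8.711×10^-5 m / (8.6942×10^-5 m) = 1.0019.
β = (βγ)/√(1+(βγ)²) = 1.0019/√2.0038 = 0.708.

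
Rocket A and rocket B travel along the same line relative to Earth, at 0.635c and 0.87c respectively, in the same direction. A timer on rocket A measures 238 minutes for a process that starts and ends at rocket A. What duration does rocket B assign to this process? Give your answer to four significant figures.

279.7 minutes

Speed of rocket A in rocket B's frame: u = (v_A − v_B)/(1 − v_A v_B/c²) = (0.635 − 0.87)/(1 − 0.635×0.87) = −0.235/0.44755 = −0.52508; |u| = 0.52508c.
At |u| = 0.52508c, γ = (1 − 0.275709)^(−1/2) = 1.175.
Rocket A's interval is proper; time dilation gives Δt_B = γΔτ = 1.175 × 238 minutes = 279.7 minutes.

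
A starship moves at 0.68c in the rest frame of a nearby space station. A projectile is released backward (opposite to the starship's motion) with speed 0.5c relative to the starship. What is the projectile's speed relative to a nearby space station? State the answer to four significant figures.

0.2727c

Relativistic velocity addition: u = (u' + v)/(1 + u'v/c²), with u' = −0.5c and v = 0.68c.
Numerator: −0.5 + 0.68 = 0.18. Denominator: 1 + (−0.5)(0.68) = 0.66.
u = 0.18/0.66 = 0.27273, so the speed is 0.2727c.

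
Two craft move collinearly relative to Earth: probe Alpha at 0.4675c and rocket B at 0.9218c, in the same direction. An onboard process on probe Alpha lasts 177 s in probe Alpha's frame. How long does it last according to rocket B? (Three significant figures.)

Transform probe Alpha's velocity into rocket B's frame: (0.4675 − 0.9218)/(1 − 0.4675·0.9218) = −0.4543/0.5690585, so the relative speed is 0.79834c.
At |u| = 0.79834c, γ = (1 − 0.637347)^(−1/2) = 1.6606.
The clock on probe Alpha records proper time, so rocket B measures Δt = γΔτ = 1.6606 × 177 = 294 s.

294 s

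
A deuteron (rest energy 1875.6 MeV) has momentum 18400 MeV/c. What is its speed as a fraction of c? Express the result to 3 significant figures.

βγ = pc/(mc²) = 18400/1875.6 = 9.8102.
Since γ² = 1 + (βγ)² = 97.24, γ = √97.24 = 9.86103, and β = (βγ)/γ = 9.8102/9.86103 = 0.995.

0.995c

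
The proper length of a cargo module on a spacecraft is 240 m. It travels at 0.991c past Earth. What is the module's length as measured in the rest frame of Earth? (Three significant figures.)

32.1 m

γ = 1/√(1 − β²) = 1/√(1 − 0.982081) = 1/√0.017919 = 1/0.133862 = 7.4704.
Length contraction: L = L₀/γ = 240/7.4704 = 32.1 m.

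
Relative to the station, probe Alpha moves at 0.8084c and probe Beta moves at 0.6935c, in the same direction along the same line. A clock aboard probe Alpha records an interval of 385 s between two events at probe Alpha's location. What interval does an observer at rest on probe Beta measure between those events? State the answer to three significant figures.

399 s

Speed of probe Alpha in probe Beta's frame: u = (v_A − v_B)/(1 − v_A v_B/c²) = (0.8084 − 0.6935)/(1 − 0.8084×0.6935) = 0.1149/0.4393746 = 0.26151; |u| = 0.26151c.
At |u| = 0.26151c, γ = (1 − 0.0683875)^(−1/2) = 1.0361.
Probe Alpha's interval is proper; time dilation gives Δt_B = γΔτ = 1.0361 × 385 s = 399 s.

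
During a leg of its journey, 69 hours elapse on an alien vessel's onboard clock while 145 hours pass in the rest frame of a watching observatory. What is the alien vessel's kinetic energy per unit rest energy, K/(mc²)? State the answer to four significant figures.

γ = Δt/Δτ = 145/69 = 2.10145.
K/(mc²) = γ − 1 = 2.10145 − 1 = 1.101.

1.101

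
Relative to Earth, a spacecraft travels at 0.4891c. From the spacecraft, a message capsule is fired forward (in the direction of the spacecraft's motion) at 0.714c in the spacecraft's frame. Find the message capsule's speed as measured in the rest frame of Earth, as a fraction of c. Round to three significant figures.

0.892c

Relativistic velocity addition: u = (u' + v)/(1 + u'v/c²), with u' = 0.714c and v = 0.4891c.
Numerator: 0.714 + 0.4891 = 1.2031. Denominator: 1 + (0.714)(0.4891) = 1.3492174.
u = 1.2031/1.3492174 = 0.8917, so the speed is 0.892c.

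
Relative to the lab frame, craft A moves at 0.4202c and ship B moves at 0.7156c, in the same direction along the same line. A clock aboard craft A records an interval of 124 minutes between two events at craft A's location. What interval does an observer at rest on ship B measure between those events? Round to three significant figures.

137 minutes

The velocity of craft A relative to ship B is (0.4202 − 0.7156)c / (1 − 0.4202×0.7156) = −0.42242c; relative speed 0.42242c.
γ for this relative speed: γ = 1/√(1 − 0.178439) = 1.1033.
The clock on craft A records proper time, so ship B measures Δt = γΔτ = 1.1033 × 124 = 137 minutes.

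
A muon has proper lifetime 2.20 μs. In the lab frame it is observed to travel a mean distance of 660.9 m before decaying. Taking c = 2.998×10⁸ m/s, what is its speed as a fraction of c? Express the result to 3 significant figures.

Let x = d/(cτ) = 660.9 m / (2.998×10⁸ m/s × 2.200×10^-6 s) = 1.002. Since d = βγcτ, x = βγ = β/√(1−β²).
Solving: β² = x²/(1+x²) = 1.004/2.004 = 0.500998, so β = 0.708.

0.708c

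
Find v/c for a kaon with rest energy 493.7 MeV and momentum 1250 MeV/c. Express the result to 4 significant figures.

βγ = pc/(mc²) = 1250/493.7 = 2.5319.
Since γ² = 1 + (βγ)² = 7.41052, γ = √7.41052 = 2.72223, and β = (βγ)/γ = 2.5319/2.72223 = 0.9301.

0.9301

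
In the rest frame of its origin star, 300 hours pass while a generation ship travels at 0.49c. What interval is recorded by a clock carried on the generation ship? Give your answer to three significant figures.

γ = 1/√(1 − β²) = 1/√(1 − 0.2401) = 1/√0.7599 = 1/0.871722 = 1.1472.
The moving clock records proper time: Δτ = Δt/γ = 300/1.1472 = 262 hours.

262 hours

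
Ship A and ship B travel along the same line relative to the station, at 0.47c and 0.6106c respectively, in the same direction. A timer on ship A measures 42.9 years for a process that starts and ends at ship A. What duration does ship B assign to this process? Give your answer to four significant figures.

The velocity of ship A relative to ship B is (0.47 − 0.6106)c / (1 − 0.47×0.6106) = −0.19719c; relative speed 0.19719c.
At |u| = 0.19719c, γ = (1 − 0.0388839)^(−1/2) = 1.02.
The clock on ship A records proper time, so ship B measures Δt = γΔτ = 1.02 × 42.9 = 43.76 years.

43.76 years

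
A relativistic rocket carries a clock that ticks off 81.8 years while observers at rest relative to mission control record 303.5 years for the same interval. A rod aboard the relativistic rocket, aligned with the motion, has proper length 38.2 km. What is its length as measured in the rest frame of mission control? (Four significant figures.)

10.30 km

From Δt = γΔτ: γ = 303.5/81.8 = 3.71027.
The rod contracts by the same γ: 38.2 km / 3.71027 = 10.30 km.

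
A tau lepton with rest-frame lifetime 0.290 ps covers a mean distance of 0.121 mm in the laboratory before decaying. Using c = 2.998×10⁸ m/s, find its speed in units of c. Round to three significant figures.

0.812c

Lab distance = (lab lifetime)·v = γτ·βc, so βγ = d/(cτ) = 1.210×10^-4/(2.998×10⁸ × 2.900×10^-13) = 1.3917.
With βγ = 1.3917: γ² = 1 + (βγ)² = 2.93683, and β = (βγ)/γ = 1.3917/1.71372 = 0.812.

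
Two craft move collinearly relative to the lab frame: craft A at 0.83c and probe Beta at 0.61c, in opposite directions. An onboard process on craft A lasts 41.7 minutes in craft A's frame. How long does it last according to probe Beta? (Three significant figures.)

Speed of craft A in probe Beta's frame: u = (v_A + v_B)/(1 + v_A v_B/c²) = (0.83 + 0.61)/(1 + 0.83×0.61) = 1.44/1.5063 = 0.95598; |u| = 0.95598c.
At |u| = 0.95598c, γ = (1 − 0.913898)^(−1/2) = 3.408.
Craft A's interval is proper; time dilation gives Δt_B = γΔτ = 3.408 × 41.7 minutes = 142 minutes.

142 minutes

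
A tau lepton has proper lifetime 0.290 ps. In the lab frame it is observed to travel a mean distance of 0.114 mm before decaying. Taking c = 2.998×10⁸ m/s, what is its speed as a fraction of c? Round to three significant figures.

0.795c

Lab distance = (lab lifetime)·v = γτ·βc, so βγ = d/(cτ) = 1.140×10^-4/(2.998×10⁸ × 2.900×10^-13) = 1.3112.
With βγ = 1.3112: γ² = 1 + (βγ)² = 2.71925, and β = (βγ)/γ = 1.3112/1.64901 = 0.795.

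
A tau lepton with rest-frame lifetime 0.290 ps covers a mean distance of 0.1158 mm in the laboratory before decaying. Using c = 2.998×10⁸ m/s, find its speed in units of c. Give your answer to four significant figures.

0.7997c

Let x = d/(cτ) = 1.158×10^-4 m / (2.998×10⁸ m/s × 2.900×10^-13 s) = 1.3319. Since d = βγcτ, x = βγ = β/√(1−β²).
Solving: β² = x²/(1+x²) = 1.77396/2.77396 = 0.639505, so β = 0.7997.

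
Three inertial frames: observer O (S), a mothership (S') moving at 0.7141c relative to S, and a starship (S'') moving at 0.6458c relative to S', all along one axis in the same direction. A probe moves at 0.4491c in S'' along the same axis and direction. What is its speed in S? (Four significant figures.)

0.9731c

Apply u = (u'+v)/(1+u'v) twice. Probe in the mothership frame: (0.4491+0.6458)/(1+0.4491·0.6458) = 1.0949/1.29002878 = 0.84874c.
That velocity, transformed to the rest frame of observer O: (0.84874+0.7141)/(1+0.84874·0.7141) = 1.56284/1.606085234 = 0.97307c.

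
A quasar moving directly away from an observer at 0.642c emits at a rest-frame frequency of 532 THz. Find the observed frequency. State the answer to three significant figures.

248 THz

Relativistic Doppler (source moving away): f_obs = f_src · √((1−β)/(1+β)).
With β = 0.642: factor = √(0.358/1.642) = 0.46693.
f_obs = 532 × 0.46693 = 248 THz.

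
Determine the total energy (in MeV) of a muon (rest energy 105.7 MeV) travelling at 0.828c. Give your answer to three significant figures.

γ = 1/√(1 − β²) = 1/√(1 − 0.685584) = 1/√0.314416 = 1/0.560728 = 1.7834.
Total energy: E = γmc² = 1.7834 × 105.7 MeV = 189 MeV.

189 MeV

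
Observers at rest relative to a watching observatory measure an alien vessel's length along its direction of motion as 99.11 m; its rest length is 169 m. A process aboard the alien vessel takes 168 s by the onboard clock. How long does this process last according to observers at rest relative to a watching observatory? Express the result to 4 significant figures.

From L = L₀/γ: γ = 169/99.11 = 1.70518.
The same γ dilates the second interval: 1.70518 × 168 s = 286.5 s.

286.5 s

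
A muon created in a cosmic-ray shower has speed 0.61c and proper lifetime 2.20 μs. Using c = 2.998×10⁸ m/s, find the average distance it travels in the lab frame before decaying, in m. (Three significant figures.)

Lorentz factor: γ = (1 − 0.3721)^(−1/2) = 1.262.
Lab-frame lifetime: Δt = γτ = 1.262 × 2.20 μs = 2.7764 μs.
Distance: d = vΔt = 0.61 × 2.998×10⁸ m/s × 2.7764×10^-6 s = 508 m.

508 m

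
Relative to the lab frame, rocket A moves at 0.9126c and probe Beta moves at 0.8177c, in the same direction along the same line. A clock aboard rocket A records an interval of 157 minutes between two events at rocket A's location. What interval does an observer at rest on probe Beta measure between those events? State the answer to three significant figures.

Transform rocket A's velocity into probe Beta's frame: (0.9126 − 0.8177)/(1 − 0.9126·0.8177) = 0.0949/0.25376698, so the relative speed is 0.37397c.
At |u| = 0.37397c, γ = (1 − 0.139854)^(−1/2) = 1.0782.
Rocket A's interval is proper; time dilation gives Δt_B = γΔτ = 1.0782 × 157 minutes = 169 minutes.

169 minutes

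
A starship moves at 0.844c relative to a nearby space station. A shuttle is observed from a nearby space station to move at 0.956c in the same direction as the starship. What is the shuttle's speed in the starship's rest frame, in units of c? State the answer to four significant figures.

0.5799c

Transform to the starship's frame: u' = (u − v)/(1 − uv/c²).
u' = (0.956 − 0.844)/(1 − 0.956×0.844) = 0.112/0.193136 = 0.5799.
Speed in the starship's frame: 0.5799c (in the same direction).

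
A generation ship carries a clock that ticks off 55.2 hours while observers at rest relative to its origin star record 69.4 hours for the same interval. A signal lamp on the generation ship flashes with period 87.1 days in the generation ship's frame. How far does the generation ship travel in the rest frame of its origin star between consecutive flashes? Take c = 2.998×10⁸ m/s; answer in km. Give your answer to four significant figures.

The time-dilation ratio gives γ = 69.4/55.2 = 1.25725.
β = √(1 − 1/γ²) = 0.6061. Lab-frame period = γτ = 1.25725×87.1 days = 109.51 days. Distance = βc × γτ = 0.6061 × 2.998×10⁸ m/s × 9461664 s = 1.7193×10^15 m = 1.719×10^12 km.

1.719×10^12 km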